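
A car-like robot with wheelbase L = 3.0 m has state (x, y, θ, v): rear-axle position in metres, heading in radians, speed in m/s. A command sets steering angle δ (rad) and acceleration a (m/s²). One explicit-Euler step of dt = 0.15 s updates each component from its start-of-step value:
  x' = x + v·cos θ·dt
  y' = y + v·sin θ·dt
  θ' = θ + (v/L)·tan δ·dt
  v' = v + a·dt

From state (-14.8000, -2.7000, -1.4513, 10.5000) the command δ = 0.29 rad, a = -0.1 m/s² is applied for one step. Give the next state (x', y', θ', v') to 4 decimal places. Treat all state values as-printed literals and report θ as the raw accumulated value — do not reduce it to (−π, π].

(-14.6122, -4.2638, -1.2946, 10.4850)

x' = -14.8000 + 10.5000·cos(-1.4513)·0.15 = -14.6122
y' = -2.7000 + 10.5000·sin(-1.4513)·0.15 = -4.2638
θ' = -1.4513 + (10.5000/3.0)·tan(0.29)·0.15 = -1.2946
v' = 10.5000 − 0.1000·0.15 = 10.4850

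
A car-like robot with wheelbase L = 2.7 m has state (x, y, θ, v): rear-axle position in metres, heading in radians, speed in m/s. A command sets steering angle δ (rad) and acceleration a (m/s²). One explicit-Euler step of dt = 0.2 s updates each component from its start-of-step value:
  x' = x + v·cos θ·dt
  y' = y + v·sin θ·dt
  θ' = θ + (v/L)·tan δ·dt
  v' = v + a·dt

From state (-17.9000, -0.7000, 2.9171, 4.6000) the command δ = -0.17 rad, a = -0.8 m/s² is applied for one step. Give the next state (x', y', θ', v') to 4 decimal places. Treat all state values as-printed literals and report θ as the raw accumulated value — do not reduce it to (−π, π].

x' = -17.9000 + 4.6000·cos(2.9171)·0.2 = -18.7969
y' = -0.7000 + 4.6000·sin(2.9171)·0.2 = -0.4952
θ' = 2.9171 + (4.6000/2.7)·tan(-0.17)·0.2 = 2.8586
v' = 4.6000 − 0.8000·0.2 = 4.4400

(-18.7969, -0.4952, 2.8586, 4.4400)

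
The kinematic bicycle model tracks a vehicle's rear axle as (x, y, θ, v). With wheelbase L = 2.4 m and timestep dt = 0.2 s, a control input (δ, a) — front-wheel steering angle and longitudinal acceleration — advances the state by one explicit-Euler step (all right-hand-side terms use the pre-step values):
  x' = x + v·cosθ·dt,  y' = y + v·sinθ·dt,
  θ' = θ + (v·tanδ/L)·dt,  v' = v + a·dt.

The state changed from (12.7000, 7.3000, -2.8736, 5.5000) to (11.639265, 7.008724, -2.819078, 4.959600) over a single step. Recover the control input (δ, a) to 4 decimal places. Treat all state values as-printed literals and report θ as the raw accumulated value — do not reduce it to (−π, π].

a = (v'−v)/dt = (-0.540400)/0.2 = -2.7020
Δθ = θ'−θ = 0.054522;  (v·dt/L) = 5.5000·0.2/2.4 = 0.458333
tan δ = Δθ·L/(v·dt) = 0.118957  →  δ = 0.1184

δ = 0.1184, a = -2.7020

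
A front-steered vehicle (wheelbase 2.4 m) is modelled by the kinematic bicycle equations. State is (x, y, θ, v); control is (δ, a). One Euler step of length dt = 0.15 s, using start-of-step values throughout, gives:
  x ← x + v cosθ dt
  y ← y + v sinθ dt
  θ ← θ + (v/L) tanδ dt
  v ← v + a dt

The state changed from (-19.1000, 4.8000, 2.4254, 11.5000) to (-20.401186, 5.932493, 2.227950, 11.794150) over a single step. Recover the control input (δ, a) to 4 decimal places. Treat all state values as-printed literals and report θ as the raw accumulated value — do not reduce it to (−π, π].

a = (v'−v)/dt = (0.294150)/0.15 = 1.9610
Δθ = θ'−θ = -0.197450;  (v·dt/L) = 11.5000·0.15/2.4 = 0.718750
tan δ = Δθ·L/(v·dt) = -0.274713  →  δ = -0.2681

δ = -0.2681, a = 1.9610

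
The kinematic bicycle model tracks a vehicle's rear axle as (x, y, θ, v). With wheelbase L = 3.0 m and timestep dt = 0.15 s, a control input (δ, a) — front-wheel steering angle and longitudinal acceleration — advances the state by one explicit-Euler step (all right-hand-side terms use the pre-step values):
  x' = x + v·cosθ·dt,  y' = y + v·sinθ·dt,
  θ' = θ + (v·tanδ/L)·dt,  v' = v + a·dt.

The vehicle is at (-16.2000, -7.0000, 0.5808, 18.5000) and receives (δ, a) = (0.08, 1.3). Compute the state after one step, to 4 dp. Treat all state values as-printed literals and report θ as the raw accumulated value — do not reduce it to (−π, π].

(-13.8800, -5.4774, 0.6550, 18.6950)

x' = -16.2000 + 18.5000·cos(0.5808)·0.15 = -13.8800
y' = -7.0000 + 18.5000·sin(0.5808)·0.15 = -5.4774
θ' = 0.5808 + (18.5000/3.0)·tan(0.08)·0.15 = 0.6550
v' = 18.5000 + 1.3000·0.15 = 18.6950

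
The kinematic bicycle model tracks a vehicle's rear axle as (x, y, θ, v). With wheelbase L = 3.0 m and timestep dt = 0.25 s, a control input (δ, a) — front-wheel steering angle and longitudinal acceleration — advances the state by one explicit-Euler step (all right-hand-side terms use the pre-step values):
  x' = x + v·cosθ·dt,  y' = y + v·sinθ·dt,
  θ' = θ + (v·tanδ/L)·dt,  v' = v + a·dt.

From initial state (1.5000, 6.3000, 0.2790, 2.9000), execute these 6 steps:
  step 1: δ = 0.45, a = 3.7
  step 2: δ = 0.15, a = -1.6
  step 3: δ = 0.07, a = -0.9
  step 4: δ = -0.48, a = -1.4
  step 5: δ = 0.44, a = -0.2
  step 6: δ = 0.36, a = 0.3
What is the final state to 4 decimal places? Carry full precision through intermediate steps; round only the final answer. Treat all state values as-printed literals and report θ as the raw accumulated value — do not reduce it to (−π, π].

(5.8774, 8.1178, 0.5247, 2.8750)

after step 1 (δ=0.45, a=3.7): (2.196965, 6.499661, 0.395738, 3.825000)
after step 2 (δ=0.15, a=-1.6): (3.079309, 6.868285, 0.443913, 3.425000)
after step 3 (δ=0.07, a=-0.9): (3.852569, 7.236024, 0.463925, 3.200000)
after step 4 (δ=-0.48, a=-1.4): (4.568012, 7.593993, 0.325095, 2.850000)
after step 5 (δ=0.44, a=-0.2): (5.243192, 7.821565, 0.436905, 2.800000)
after step 6 (δ=0.36, a=0.3): (5.877437, 8.117761, 0.524733, 2.875000)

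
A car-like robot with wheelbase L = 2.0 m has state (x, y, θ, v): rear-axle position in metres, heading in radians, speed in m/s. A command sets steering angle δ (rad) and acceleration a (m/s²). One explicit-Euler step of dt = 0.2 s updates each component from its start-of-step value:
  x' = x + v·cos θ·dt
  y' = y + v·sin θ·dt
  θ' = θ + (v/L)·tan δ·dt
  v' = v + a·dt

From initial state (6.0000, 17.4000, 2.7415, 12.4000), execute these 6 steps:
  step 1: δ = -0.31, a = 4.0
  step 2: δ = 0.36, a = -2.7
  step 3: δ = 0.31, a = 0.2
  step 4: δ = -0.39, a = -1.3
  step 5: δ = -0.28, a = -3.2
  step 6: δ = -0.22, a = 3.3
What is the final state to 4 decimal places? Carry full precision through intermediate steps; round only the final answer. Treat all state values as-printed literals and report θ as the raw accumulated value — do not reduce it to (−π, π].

after step 1 (δ=-0.31, a=4.0): (3.715858, 18.365969, 2.344294, 13.200000)
after step 2 (δ=0.36, a=-2.7): (1.871444, 20.254814, 2.841146, 12.660000)
after step 3 (δ=0.31, a=0.2): (-0.547134, 21.004152, 3.246680, 12.700000)
after step 4 (δ=-0.39, a=-1.3): (-3.073121, 20.737721, 2.724641, 12.440000)
after step 5 (δ=-0.28, a=-3.2): (-5.347968, 21.745300, 2.366923, 11.800000)
after step 6 (δ=-0.22, a=3.3): (-7.034547, 23.396073, 2.103052, 12.460000)

(-7.0345, 23.3961, 2.1031, 12.4600)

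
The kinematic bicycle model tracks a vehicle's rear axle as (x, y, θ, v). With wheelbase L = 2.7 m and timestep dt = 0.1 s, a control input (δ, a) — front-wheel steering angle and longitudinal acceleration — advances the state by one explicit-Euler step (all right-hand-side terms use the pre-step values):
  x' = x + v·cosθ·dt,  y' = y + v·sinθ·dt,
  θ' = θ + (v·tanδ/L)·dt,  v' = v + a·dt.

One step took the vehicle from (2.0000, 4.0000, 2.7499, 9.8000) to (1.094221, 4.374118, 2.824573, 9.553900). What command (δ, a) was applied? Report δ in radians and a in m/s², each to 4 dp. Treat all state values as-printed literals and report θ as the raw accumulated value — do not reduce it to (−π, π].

a = (v'−v)/dt = (-0.246100)/0.1 = -2.4610
Δθ = θ'−θ = 0.074673;  (v·dt/L) = 9.8000·0.1/2.7 = 0.362963
tan δ = Δθ·L/(v·dt) = 0.205732  →  δ = 0.2029

δ = 0.2029, a = -2.4610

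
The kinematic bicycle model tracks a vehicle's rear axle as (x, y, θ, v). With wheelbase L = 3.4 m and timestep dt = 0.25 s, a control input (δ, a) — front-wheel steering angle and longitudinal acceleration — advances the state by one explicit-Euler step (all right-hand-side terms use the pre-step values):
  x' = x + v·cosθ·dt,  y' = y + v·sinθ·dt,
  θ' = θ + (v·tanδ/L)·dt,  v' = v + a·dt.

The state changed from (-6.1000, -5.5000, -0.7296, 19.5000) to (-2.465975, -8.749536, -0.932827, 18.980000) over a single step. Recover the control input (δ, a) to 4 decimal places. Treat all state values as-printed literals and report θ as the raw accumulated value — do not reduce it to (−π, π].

δ = -0.1408, a = -2.0800

a = (v'−v)/dt = (-0.520000)/0.25 = -2.0800
Δθ = θ'−θ = -0.203227;  (v·dt/L) = 19.5000·0.25/3.4 = 1.433824
tan δ = Δθ·L/(v·dt) = -0.141738  →  δ = -0.1408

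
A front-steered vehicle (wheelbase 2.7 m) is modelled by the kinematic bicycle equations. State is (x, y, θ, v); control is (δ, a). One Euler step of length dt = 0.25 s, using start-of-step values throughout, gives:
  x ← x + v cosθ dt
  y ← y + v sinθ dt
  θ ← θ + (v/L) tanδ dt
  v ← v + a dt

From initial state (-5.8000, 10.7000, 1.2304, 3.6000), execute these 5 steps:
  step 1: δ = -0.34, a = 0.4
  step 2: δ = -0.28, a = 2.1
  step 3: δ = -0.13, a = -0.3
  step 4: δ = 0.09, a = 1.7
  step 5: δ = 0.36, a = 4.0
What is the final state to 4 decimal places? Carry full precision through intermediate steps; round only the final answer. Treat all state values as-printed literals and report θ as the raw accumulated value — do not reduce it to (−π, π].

(-3.3191, 15.0871, 1.1570, 5.5750)

after step 1 (δ=-0.34, a=0.4): (-5.499525, 11.548360, 1.112488, 3.700000)
after step 2 (δ=-0.28, a=2.1): (-5.090276, 12.377902, 1.013974, 4.225000)
after step 3 (δ=-0.13, a=-0.3): (-4.532057, 13.274594, 0.962829, 4.150000)
after step 4 (δ=0.09, a=1.7): (-3.939436, 14.126185, 0.997506, 4.575000)
after step 5 (δ=0.36, a=4.0): (-3.319067, 15.087073, 1.156954, 5.575000)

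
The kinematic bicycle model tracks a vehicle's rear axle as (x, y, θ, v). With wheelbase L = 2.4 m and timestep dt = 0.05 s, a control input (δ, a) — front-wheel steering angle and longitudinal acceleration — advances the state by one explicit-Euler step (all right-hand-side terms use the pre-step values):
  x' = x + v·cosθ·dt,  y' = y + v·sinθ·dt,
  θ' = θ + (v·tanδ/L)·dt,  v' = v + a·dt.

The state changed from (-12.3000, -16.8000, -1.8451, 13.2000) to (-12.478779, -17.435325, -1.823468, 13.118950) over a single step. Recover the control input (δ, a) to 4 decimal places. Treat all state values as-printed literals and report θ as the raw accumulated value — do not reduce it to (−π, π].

δ = 0.0785, a = -1.6210

a = (v'−v)/dt = (-0.081050)/0.05 = -1.6210
Δθ = θ'−θ = 0.021632;  (v·dt/L) = 13.2000·0.05/2.4 = 0.275000
tan δ = Δθ·L/(v·dt) = 0.078662  →  δ = 0.0785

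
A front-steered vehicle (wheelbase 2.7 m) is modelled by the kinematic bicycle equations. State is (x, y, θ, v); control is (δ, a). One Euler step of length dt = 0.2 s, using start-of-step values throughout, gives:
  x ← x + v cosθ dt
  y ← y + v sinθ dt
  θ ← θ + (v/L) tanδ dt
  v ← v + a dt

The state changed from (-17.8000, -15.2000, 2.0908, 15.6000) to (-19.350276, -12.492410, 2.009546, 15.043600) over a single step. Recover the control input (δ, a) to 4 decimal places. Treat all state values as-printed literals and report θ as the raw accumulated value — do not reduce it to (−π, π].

a = (v'−v)/dt = (-0.556400)/0.2 = -2.7820
Δθ = θ'−θ = -0.081254;  (v·dt/L) = 15.6000·0.2/2.7 = 1.155556
tan δ = Δθ·L/(v·dt) = -0.070316  →  δ = -0.0702

δ = -0.0702, a = -2.7820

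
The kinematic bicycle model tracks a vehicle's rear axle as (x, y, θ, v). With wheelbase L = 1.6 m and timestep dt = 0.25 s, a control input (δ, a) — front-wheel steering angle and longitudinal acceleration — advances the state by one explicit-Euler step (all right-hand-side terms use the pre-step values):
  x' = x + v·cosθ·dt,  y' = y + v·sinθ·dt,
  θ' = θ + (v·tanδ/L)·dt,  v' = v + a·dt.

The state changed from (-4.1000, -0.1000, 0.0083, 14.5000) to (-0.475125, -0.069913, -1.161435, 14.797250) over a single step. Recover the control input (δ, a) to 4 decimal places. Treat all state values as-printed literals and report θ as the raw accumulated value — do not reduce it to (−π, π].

a = (v'−v)/dt = (0.297250)/0.25 = 1.1890
Δθ = θ'−θ = -1.169735;  (v·dt/L) = 14.5000·0.25/1.6 = 2.265625
tan δ = Δθ·L/(v·dt) = -0.516297  →  δ = -0.4766

δ = -0.4766, a = 1.1890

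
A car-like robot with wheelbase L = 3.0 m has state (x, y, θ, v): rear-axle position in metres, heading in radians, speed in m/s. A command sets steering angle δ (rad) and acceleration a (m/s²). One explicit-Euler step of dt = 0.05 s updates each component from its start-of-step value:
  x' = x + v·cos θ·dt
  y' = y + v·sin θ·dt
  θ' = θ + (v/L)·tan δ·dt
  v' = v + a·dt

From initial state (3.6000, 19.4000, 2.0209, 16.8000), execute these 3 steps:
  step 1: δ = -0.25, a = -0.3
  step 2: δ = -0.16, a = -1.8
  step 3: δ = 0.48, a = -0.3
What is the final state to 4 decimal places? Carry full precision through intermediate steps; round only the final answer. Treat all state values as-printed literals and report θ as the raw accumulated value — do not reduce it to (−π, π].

after step 1 (δ=-0.25, a=-0.3): (3.234551, 20.156338, 1.949404, 16.785000)
after step 2 (δ=-0.16, a=-1.8): (2.924341, 20.936152, 1.904258, 16.695000)
after step 3 (δ=0.48, a=-0.3): (2.651113, 21.724920, 2.049118, 16.680000)

(2.6511, 21.7249, 2.0491, 16.6800)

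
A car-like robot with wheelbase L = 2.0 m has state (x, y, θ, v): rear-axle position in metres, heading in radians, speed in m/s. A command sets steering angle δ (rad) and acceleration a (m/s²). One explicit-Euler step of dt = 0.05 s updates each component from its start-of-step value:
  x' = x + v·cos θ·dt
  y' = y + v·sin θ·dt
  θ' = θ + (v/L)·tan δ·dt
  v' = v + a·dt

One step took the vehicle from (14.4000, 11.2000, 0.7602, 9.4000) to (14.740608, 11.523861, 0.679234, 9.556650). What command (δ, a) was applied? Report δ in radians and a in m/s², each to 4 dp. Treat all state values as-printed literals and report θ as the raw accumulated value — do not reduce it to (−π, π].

a = (v'−v)/dt = (0.156650)/0.05 = 3.1330
Δθ = θ'−θ = -0.080966;  (v·dt/L) = 9.4000·0.05/2.0 = 0.235000
tan δ = Δθ·L/(v·dt) = -0.344536  →  δ = -0.3318

δ = -0.3318, a = 3.1330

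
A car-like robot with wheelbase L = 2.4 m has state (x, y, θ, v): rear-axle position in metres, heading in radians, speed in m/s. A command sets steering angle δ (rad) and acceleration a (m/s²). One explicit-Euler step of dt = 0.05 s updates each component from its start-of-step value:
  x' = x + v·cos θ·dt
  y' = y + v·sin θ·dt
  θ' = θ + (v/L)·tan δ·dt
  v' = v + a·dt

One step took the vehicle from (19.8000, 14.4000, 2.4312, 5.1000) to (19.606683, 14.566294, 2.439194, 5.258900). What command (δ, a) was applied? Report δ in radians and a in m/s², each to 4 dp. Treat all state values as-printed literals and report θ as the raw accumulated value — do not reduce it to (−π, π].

a = (v'−v)/dt = (0.158900)/0.05 = 3.1780
Δθ = θ'−θ = 0.007994;  (v·dt/L) = 5.1000·0.05/2.4 = 0.106250
tan δ = Δθ·L/(v·dt) = 0.075238  →  δ = 0.0751

δ = 0.0751, a = 3.1780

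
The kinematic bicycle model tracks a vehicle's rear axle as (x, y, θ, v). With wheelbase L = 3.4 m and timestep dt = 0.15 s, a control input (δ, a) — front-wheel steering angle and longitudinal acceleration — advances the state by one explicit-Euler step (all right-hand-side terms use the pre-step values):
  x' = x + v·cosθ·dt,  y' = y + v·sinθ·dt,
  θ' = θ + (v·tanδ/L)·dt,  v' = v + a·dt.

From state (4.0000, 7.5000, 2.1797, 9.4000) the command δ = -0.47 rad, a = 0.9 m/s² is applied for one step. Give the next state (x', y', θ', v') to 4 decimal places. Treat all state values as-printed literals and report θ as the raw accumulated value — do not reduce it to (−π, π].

x' = 4.0000 + 9.4000·cos(2.1797)·0.15 = 3.1935
y' = 7.5000 + 9.4000·sin(2.1797)·0.15 = 8.6566
θ' = 2.1797 + (9.4000/3.4)·tan(-0.47)·0.15 = 1.9690
v' = 9.4000 + 0.9000·0.15 = 9.5350

(3.1935, 8.6566, 1.9690, 9.5350)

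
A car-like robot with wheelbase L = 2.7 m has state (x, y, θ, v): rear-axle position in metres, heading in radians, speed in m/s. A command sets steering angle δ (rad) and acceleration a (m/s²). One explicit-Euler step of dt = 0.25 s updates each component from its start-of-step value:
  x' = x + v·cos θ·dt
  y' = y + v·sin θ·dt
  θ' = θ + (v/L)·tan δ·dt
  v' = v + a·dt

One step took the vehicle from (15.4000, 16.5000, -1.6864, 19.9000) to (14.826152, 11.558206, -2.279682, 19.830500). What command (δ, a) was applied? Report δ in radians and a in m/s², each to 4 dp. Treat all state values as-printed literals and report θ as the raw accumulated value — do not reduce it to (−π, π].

a = (v'−v)/dt = (-0.069500)/0.25 = -0.2780
Δθ = θ'−θ = -0.593282;  (v·dt/L) = 19.9000·0.25/2.7 = 1.842593
tan δ = Δθ·L/(v·dt) = -0.321982  →  δ = -0.3115

δ = -0.3115, a = -0.2780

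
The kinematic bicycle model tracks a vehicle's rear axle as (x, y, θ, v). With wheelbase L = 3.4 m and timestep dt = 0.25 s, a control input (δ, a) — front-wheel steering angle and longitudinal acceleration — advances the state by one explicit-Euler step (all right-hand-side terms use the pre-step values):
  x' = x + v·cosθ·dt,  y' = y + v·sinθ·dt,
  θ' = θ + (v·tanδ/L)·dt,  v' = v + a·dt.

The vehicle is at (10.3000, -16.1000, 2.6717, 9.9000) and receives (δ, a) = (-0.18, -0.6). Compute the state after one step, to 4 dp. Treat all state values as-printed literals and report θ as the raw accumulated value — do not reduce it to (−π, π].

(8.0932, -14.9793, 2.5392, 9.7500)

x' = 10.3000 + 9.9000·cos(2.6717)·0.25 = 8.0932
y' = -16.1000 + 9.9000·sin(2.6717)·0.25 = -14.9793
θ' = 2.6717 + (9.9000/3.4)·tan(-0.18)·0.25 = 2.5392
v' = 9.9000 − 0.6000·0.25 = 9.7500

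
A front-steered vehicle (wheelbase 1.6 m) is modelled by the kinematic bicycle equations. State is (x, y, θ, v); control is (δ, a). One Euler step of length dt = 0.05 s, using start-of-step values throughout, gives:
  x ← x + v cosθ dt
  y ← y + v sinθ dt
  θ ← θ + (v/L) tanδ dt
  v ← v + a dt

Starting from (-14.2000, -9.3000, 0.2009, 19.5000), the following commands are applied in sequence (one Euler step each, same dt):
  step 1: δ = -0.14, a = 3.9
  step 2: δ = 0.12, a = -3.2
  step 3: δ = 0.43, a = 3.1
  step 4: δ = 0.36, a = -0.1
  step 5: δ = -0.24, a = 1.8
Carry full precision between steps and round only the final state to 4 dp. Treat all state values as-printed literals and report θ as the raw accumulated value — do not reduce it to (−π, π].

(-9.6767, -7.7288, 0.5503, 19.7750)

after step 1 (δ=-0.14, a=3.9): (-13.244610, -9.105437, 0.115026, 19.695000)
after step 2 (δ=0.12, a=-3.2): (-12.266367, -8.992416, 0.189239, 19.535000)
after step 3 (δ=0.43, a=3.1): (-11.307054, -8.808678, 0.469212, 19.690000)
after step 4 (δ=0.36, a=-0.1): (-10.428954, -8.363503, 0.700818, 19.685000)
after step 5 (δ=-0.24, a=1.8): (-9.676677, -7.728816, 0.550279, 19.775000)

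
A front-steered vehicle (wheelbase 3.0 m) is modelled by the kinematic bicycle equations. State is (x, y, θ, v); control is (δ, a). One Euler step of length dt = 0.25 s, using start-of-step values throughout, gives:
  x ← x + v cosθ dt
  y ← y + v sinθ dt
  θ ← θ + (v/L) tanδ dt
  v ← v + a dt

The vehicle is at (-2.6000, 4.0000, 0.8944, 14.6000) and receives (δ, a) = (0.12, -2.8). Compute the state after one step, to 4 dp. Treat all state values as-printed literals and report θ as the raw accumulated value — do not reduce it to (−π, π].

(-0.3151, 6.8464, 1.0411, 13.9000)

x' = -2.6000 + 14.6000·cos(0.8944)·0.25 = -0.3151
y' = 4.0000 + 14.6000·sin(0.8944)·0.25 = 6.8464
θ' = 0.8944 + (14.6000/3.0)·tan(0.12)·0.25 = 1.0411
v' = 14.6000 − 2.8000·0.25 = 13.9000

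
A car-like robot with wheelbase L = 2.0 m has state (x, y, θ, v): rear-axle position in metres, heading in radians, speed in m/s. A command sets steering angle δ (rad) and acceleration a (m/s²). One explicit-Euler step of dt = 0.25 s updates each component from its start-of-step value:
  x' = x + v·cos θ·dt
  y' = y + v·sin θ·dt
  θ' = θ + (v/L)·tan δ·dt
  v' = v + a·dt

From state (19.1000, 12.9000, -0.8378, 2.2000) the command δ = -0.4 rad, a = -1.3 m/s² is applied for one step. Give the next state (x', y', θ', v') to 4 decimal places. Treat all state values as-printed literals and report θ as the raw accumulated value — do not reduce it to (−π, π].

(19.4680, 12.4913, -0.9541, 1.8750)

x' = 19.1000 + 2.2000·cos(-0.8378)·0.25 = 19.4680
y' = 12.9000 + 2.2000·sin(-0.8378)·0.25 = 12.4913
θ' = -0.8378 + (2.2000/2.0)·tan(-0.4)·0.25 = -0.9541
v' = 2.2000 − 1.3000·0.25 = 1.8750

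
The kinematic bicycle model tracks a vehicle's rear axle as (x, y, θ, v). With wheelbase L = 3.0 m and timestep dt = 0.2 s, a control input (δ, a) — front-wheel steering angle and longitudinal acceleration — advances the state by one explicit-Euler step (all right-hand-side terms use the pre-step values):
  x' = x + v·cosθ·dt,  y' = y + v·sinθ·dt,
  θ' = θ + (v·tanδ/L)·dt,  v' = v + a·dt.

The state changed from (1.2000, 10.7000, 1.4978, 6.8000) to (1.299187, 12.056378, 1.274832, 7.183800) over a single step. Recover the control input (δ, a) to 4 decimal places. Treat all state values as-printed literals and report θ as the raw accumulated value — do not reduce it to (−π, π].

δ = -0.4571, a = 1.9190

a = (v'−v)/dt = (0.383800)/0.2 = 1.9190
Δθ = θ'−θ = -0.222968;  (v·dt/L) = 6.8000·0.2/3.0 = 0.453333
tan δ = Δθ·L/(v·dt) = -0.491841  →  δ = -0.4571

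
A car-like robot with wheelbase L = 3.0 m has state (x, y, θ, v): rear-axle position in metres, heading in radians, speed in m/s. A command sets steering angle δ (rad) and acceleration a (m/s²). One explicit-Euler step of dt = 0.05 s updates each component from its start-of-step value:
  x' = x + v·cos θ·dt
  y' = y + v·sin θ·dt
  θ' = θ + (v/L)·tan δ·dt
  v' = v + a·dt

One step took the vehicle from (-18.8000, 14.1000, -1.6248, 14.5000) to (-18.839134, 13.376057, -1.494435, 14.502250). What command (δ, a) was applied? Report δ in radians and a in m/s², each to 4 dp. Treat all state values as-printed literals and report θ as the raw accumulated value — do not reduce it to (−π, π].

a = (v'−v)/dt = (0.002250)/0.05 = 0.0450
Δθ = θ'−θ = 0.130365;  (v·dt/L) = 14.5000·0.05/3.0 = 0.241667
tan δ = Δθ·L/(v·dt) = 0.539441  →  δ = 0.4947

δ = 0.4947, a = 0.0450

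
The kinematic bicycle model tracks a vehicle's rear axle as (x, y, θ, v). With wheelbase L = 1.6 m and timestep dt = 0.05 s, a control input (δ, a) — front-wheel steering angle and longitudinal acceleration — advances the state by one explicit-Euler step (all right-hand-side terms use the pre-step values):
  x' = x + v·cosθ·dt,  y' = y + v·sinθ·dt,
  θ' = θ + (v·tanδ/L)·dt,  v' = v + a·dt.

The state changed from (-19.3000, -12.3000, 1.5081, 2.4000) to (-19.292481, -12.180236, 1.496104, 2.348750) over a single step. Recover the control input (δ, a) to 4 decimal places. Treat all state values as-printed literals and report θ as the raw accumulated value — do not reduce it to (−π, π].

a = (v'−v)/dt = (-0.051250)/0.05 = -1.0250
Δθ = θ'−θ = -0.011996;  (v·dt/L) = 2.4000·0.05/1.6 = 0.075000
tan δ = Δθ·L/(v·dt) = -0.159947  →  δ = -0.1586

δ = -0.1586, a = -1.0250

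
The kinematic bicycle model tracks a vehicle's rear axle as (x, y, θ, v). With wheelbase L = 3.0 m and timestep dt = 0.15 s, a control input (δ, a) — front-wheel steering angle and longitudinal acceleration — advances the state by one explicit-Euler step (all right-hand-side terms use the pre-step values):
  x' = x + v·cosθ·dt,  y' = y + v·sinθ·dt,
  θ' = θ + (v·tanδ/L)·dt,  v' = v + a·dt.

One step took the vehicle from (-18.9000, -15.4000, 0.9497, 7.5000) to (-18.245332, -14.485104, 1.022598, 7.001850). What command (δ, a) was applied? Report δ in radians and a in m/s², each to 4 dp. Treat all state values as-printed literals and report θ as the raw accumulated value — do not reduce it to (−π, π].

δ = 0.1920, a = -3.3210

a = (v'−v)/dt = (-0.498150)/0.15 = -3.3210
Δθ = θ'−θ = 0.072898;  (v·dt/L) = 7.5000·0.15/3.0 = 0.375000
tan δ = Δθ·L/(v·dt) = 0.194395  →  δ = 0.1920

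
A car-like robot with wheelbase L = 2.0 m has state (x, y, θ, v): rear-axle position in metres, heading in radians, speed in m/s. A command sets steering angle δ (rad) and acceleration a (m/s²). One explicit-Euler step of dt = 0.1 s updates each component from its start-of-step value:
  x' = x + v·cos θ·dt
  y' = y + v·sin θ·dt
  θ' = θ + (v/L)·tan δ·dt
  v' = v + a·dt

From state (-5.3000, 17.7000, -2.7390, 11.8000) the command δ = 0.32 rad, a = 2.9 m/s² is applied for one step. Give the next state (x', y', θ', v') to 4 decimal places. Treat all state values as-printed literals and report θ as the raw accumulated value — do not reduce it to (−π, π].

x' = -5.3000 + 11.8000·cos(-2.7390)·0.1 = -6.3857
y' = 17.7000 + 11.8000·sin(-2.7390)·0.1 = 17.2377
θ' = -2.7390 + (11.8000/2.0)·tan(0.32)·0.1 = -2.5435
v' = 11.8000 + 2.9000·0.1 = 12.0900

(-6.3857, 17.2377, -2.5435, 12.0900)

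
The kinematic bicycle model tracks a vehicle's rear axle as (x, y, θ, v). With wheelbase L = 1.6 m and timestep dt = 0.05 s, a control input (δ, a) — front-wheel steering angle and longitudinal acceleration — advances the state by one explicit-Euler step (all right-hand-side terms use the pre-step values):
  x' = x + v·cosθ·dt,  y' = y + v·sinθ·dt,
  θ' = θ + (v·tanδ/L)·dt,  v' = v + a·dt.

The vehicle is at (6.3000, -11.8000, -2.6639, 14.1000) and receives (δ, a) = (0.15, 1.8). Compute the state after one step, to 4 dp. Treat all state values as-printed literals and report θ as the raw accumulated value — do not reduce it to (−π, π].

x' = 6.3000 + 14.1000·cos(-2.6639)·0.05 = 5.6739
y' = -11.8000 + 14.1000·sin(-2.6639)·0.05 = -12.1241
θ' = -2.6639 + (14.1000/1.6)·tan(0.15)·0.05 = -2.5973
v' = 14.1000 + 1.8000·0.05 = 14.1900

(5.6739, -12.1241, -2.5973, 14.1900)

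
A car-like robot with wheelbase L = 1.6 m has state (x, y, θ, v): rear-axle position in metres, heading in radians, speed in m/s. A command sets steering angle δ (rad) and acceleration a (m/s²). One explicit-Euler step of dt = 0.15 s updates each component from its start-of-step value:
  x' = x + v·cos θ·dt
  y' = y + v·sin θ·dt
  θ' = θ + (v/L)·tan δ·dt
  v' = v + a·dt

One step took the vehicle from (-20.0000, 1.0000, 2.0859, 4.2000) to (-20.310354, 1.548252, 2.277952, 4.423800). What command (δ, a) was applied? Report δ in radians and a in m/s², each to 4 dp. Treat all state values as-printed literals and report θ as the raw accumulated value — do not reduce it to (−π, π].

a = (v'−v)/dt = (0.223800)/0.15 = 1.4920
Δθ = θ'−θ = 0.192052;  (v·dt/L) = 4.2000·0.15/1.6 = 0.393750
tan δ = Δθ·L/(v·dt) = 0.487751  →  δ = 0.4538

δ = 0.4538, a = 1.4920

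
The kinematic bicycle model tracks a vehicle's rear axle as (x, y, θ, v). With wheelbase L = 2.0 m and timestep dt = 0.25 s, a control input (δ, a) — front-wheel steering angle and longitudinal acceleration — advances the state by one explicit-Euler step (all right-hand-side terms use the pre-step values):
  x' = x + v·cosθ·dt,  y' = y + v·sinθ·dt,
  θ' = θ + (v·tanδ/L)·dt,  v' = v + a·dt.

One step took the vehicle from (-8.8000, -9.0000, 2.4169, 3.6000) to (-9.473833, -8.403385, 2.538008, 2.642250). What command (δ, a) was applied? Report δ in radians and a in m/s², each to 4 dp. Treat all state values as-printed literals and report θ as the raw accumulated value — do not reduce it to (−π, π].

a = (v'−v)/dt = (-0.957750)/0.25 = -3.8310
Δθ = θ'−θ = 0.121108;  (v·dt/L) = 3.6000·0.25/2.0 = 0.450000
tan δ = Δθ·L/(v·dt) = 0.269129  →  δ = 0.2629

δ = 0.2629, a = -3.8310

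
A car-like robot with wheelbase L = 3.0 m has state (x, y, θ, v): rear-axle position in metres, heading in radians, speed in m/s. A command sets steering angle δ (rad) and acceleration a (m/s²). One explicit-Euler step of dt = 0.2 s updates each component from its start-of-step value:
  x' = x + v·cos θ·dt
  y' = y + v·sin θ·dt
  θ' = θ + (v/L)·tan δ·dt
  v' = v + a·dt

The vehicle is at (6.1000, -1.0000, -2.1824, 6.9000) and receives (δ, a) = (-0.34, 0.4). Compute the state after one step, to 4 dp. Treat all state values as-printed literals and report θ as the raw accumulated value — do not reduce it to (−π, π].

(5.3076, -2.1298, -2.3451, 6.9800)

x' = 6.1000 + 6.9000·cos(-2.1824)·0.2 = 5.3076
y' = -1.0000 + 6.9000·sin(-2.1824)·0.2 = -2.1298
θ' = -2.1824 + (6.9000/3.0)·tan(-0.34)·0.2 = -2.3451
v' = 6.9000 + 0.4000·0.2 = 6.9800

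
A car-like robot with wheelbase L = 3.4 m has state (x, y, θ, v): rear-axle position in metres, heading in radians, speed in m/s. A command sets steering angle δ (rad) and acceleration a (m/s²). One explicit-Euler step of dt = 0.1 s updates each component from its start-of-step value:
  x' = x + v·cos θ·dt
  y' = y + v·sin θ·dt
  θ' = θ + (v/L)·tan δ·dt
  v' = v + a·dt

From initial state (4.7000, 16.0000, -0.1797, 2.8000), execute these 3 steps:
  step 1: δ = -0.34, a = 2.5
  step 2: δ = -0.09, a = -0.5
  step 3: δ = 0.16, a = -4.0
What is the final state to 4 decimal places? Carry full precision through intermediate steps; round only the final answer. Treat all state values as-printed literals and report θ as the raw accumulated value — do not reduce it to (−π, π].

(5.5668, 15.8222, -0.2027, 2.6000)

after step 1 (δ=-0.34, a=2.5): (4.975491, 15.949954, -0.208831, 3.050000)
after step 2 (δ=-0.09, a=-0.5): (5.273865, 15.886723, -0.216927, 3.000000)
after step 3 (δ=0.16, a=-4.0): (5.566834, 15.822154, -0.202687, 2.600000)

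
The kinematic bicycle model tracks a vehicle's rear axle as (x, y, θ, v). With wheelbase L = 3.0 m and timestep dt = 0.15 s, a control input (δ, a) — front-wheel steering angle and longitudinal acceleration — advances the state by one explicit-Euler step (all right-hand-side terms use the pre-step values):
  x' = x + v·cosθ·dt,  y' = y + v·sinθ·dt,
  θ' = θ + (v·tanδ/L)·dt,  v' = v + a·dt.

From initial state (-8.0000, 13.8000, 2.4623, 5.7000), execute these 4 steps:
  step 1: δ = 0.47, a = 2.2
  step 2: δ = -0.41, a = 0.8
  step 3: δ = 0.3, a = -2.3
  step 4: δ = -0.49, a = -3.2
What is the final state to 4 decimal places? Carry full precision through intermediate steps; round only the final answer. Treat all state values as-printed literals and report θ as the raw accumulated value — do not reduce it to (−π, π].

after step 1 (δ=0.47, a=2.2): (-8.665205, 14.337148, 2.607070, 6.030000)
after step 2 (δ=-0.41, a=0.8): (-9.443538, 14.797927, 2.476029, 6.150000)
after step 3 (δ=0.3, a=-2.3): (-10.169148, 15.367573, 2.571150, 5.805000)
after step 4 (δ=-0.49, a=-3.2): (-10.902025, 15.837782, 2.416334, 5.325000)

(-10.9020, 15.8378, 2.4163, 5.3250)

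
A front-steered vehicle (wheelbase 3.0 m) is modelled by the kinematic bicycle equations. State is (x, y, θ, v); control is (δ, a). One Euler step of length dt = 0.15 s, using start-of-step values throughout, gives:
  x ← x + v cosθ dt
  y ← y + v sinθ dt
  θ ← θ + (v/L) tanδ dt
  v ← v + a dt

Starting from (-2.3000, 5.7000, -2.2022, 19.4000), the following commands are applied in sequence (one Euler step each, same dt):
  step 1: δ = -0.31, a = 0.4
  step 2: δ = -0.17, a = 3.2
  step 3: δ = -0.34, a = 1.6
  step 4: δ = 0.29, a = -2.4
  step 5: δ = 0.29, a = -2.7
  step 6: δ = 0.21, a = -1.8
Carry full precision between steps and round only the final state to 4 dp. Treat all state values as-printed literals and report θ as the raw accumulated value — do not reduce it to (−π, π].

after step 1 (δ=-0.31, a=0.4): (-4.017710, 3.351049, -2.512918, 19.460000)
after step 2 (δ=-0.17, a=3.2): (-6.378619, 1.634462, -2.679940, 19.940000)
after step 3 (δ=-0.34, a=1.6): (-9.056514, 0.302185, -3.032615, 20.180000)
after step 4 (δ=0.29, a=-2.4): (-12.065557, -0.027036, -2.731517, 19.820000)
after step 5 (δ=0.29, a=-2.7): (-14.792067, -1.212308, -2.435790, 19.415000)
after step 6 (δ=0.21, a=-1.8): (-17.008555, -3.101325, -2.228882, 19.145000)

(-17.0086, -3.1013, -2.2289, 19.1450)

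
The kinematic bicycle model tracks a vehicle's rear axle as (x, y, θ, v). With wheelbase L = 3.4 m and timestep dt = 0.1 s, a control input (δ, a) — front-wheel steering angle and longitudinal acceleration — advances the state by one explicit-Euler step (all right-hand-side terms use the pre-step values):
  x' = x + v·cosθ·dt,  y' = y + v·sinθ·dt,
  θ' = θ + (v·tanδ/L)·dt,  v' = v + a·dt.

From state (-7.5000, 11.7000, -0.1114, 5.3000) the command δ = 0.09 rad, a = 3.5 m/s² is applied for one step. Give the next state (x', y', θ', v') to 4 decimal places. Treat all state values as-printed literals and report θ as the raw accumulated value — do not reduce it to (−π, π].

x' = -7.5000 + 5.3000·cos(-0.1114)·0.1 = -6.9733
y' = 11.7000 + 5.3000·sin(-0.1114)·0.1 = 11.6411
θ' = -0.1114 + (5.3000/3.4)·tan(0.09)·0.1 = -0.0973
v' = 5.3000 + 3.5000·0.1 = 5.6500

(-6.9733, 11.6411, -0.0973, 5.6500)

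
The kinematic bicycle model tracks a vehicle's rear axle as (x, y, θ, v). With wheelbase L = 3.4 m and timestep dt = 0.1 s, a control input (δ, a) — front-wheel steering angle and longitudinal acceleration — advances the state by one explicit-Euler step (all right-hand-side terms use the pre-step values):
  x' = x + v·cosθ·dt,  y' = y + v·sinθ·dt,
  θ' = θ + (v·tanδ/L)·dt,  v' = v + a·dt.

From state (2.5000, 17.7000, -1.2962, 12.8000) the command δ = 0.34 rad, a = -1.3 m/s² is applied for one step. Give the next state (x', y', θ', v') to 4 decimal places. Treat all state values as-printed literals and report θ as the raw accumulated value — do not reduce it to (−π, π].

(2.8471, 16.4680, -1.1630, 12.6700)

x' = 2.5000 + 12.8000·cos(-1.2962)·0.1 = 2.8471
y' = 17.7000 + 12.8000·sin(-1.2962)·0.1 = 16.4680
θ' = -1.2962 + (12.8000/3.4)·tan(0.34)·0.1 = -1.1630
v' = 12.8000 − 1.3000·0.1 = 12.6700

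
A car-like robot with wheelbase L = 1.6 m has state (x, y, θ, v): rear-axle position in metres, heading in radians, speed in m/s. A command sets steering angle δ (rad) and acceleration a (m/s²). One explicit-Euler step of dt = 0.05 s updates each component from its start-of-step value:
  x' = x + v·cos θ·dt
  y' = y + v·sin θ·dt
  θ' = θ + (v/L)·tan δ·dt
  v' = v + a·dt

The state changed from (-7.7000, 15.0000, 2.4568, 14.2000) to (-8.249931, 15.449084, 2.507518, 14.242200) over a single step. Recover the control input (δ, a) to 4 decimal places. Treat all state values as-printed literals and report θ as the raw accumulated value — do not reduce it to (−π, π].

δ = 0.1138, a = 0.8440

a = (v'−v)/dt = (0.042200)/0.05 = 0.8440
Δθ = θ'−θ = 0.050718;  (v·dt/L) = 14.2000·0.05/1.6 = 0.443750
tan δ = Δθ·L/(v·dt) = 0.114294  →  δ = 0.1138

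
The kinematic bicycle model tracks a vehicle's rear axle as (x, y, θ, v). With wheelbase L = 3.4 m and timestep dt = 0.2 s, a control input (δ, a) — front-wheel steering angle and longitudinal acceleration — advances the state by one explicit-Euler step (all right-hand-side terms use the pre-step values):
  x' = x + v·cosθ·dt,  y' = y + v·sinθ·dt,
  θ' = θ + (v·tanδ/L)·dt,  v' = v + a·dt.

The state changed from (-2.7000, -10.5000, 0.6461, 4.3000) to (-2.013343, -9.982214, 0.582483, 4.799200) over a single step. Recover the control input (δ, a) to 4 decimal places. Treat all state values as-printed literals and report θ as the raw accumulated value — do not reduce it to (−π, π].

δ = -0.2464, a = 2.4960

a = (v'−v)/dt = (0.499200)/0.2 = 2.4960
Δθ = θ'−θ = -0.063617;  (v·dt/L) = 4.3000·0.2/3.4 = 0.252941
tan δ = Δθ·L/(v·dt) = -0.251509  →  δ = -0.2464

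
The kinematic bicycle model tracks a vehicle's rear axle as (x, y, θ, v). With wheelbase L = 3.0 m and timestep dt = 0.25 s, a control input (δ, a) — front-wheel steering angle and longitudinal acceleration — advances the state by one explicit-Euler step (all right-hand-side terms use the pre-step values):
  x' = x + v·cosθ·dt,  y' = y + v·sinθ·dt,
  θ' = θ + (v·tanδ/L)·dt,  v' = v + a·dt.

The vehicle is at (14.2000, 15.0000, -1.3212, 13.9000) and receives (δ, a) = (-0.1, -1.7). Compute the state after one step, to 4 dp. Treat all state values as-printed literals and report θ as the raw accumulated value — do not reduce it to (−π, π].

(15.0584, 11.6327, -1.4374, 13.4750)

x' = 14.2000 + 13.9000·cos(-1.3212)·0.25 = 15.0584
y' = 15.0000 + 13.9000·sin(-1.3212)·0.25 = 11.6327
θ' = -1.3212 + (13.9000/3.0)·tan(-0.1)·0.25 = -1.4374
v' = 13.9000 − 1.7000·0.25 = 13.4750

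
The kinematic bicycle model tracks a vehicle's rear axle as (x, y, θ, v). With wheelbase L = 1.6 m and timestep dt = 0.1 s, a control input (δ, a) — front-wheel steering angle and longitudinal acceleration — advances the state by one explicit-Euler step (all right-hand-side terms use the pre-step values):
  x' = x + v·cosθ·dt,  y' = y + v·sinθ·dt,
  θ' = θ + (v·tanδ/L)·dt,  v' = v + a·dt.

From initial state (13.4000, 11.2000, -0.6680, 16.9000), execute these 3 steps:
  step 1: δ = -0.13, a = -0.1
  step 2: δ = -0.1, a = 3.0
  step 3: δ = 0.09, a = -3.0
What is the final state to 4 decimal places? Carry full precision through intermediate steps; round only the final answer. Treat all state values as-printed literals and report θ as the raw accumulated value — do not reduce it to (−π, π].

after step 1 (δ=-0.13, a=-0.1): (14.726755, 10.153185, -0.806091, 16.890000)
after step 2 (δ=-0.1, a=3.0): (15.896090, 8.934425, -0.912007, 17.190000)
after step 3 (δ=0.09, a=-3.0): (16.948393, 7.575154, -0.815051, 16.890000)

(16.9484, 7.5752, -0.8151, 16.8900)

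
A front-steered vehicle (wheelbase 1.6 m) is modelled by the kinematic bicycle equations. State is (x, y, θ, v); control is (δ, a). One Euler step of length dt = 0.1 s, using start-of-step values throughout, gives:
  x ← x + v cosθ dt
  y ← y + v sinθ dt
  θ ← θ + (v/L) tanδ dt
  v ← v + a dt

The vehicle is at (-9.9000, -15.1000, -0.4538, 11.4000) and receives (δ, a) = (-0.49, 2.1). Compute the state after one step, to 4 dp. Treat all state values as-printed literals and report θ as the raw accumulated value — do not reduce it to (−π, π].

x' = -9.9000 + 11.4000·cos(-0.4538)·0.1 = -8.8754
y' = -15.1000 + 11.4000·sin(-0.4538)·0.1 = -15.5998
θ' = -0.4538 + (11.4000/1.6)·tan(-0.49)·0.1 = -0.8338
v' = 11.4000 + 2.1000·0.1 = 11.6100

(-8.8754, -15.5998, -0.8338, 11.6100)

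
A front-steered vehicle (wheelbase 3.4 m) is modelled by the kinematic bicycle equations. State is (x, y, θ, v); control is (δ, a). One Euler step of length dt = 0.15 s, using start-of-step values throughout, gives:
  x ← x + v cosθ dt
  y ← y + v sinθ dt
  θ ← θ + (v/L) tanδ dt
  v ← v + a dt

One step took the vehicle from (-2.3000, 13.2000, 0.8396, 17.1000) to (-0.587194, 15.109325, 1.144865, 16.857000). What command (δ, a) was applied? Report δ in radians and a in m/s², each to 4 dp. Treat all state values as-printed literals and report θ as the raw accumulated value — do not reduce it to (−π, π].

δ = 0.3845, a = -1.6200

a = (v'−v)/dt = (-0.243000)/0.15 = -1.6200
Δθ = θ'−θ = 0.305265;  (v·dt/L) = 17.1000·0.15/3.4 = 0.754412
tan δ = Δθ·L/(v·dt) = 0.404640  →  δ = 0.3845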